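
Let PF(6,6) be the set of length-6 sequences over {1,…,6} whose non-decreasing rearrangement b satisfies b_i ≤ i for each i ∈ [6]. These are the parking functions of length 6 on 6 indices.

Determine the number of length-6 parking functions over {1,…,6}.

16807

Count = (7−6)·7^(6−1) = 1 · 16807 = 16807 (Pollak)
Check (2,6,2,1,3,5) → sorted (1,2,2,3,5,6): b_i ≤ i ∀i, a PF.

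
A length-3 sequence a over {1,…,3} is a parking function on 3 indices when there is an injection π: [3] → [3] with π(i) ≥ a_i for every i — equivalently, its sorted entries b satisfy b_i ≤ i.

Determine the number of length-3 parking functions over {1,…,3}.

16

#PF = 1·4^2 = 1 · 16 = 16
Example (1,3,2) → sorted (1,2,3): b_i ≤ i ∀i, a PF.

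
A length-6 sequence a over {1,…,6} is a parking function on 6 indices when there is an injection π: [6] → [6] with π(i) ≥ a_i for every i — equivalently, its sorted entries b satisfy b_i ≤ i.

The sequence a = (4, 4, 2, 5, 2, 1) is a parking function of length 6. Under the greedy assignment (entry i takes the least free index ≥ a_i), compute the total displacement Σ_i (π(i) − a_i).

Σπ = 21 ({1..6} each once); Σa = 4+4+2+5+2+1 = 18; disp = 21−18 = 3.

3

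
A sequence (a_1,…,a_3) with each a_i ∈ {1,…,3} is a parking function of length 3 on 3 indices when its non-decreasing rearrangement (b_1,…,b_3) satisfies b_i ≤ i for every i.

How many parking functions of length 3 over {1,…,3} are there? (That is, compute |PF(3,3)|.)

16

|PF(3,3)| = 1·4^2 = 1 · 16 = 16 (Pollak)
Check (1,1,2) → sorted (1,1,2): b_i ≤ i ∀i, a PF.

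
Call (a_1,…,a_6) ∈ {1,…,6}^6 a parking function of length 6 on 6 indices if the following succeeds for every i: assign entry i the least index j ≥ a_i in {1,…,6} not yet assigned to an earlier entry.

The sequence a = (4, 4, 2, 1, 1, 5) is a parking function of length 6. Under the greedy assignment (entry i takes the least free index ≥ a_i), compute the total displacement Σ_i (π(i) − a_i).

Σπ(i) = 1+…+6 = 21; Σa = 4+4+2+1+1+5 = 17; disp = 21−17 = 4.

4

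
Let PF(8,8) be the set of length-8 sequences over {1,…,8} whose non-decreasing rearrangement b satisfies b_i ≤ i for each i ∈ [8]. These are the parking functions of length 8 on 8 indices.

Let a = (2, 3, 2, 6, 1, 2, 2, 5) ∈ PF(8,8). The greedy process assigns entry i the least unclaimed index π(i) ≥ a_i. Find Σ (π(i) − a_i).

Σπ = 8·9/2 = 36 (π permutes [8]); Σa = 2+3+2+6+1+2+2+5 = 23; disp = 36−23 = 13.

13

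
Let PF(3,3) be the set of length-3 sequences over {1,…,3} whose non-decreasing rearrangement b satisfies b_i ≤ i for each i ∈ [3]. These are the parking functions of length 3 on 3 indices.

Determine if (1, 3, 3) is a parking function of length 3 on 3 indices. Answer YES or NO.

NO

Rearranged: b = (1, 3, 3).
  b_1=1 ≤ 1
  b_2=3 > 2
  fails at i=2 ⇒ NO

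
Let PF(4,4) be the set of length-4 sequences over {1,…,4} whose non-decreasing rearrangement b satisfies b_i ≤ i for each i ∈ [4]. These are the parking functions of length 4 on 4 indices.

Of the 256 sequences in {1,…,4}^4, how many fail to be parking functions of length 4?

131

|PF(4,4)| = (4+1−4)·(4+1)^{4−1} = 1·125 = 125 (Pollak)
Check (2,1,4,4) → sorted (1,2,4,4): b_3=4>3, not a PF.
Total 256; non-PF = 256−125 = 131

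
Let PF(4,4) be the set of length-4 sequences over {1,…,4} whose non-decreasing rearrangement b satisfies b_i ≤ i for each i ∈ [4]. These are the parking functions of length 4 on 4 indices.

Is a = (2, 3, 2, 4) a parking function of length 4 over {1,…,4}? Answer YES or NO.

NO

Sorted: b = (2, 2, 3, 4).
  b_1=2 > 1
  fails at i=1 ⇒ NO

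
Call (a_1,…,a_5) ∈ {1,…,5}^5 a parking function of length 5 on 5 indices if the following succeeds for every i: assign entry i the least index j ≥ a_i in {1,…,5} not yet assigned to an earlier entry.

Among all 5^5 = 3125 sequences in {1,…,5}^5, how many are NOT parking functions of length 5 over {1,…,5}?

|PF| = (6−5)·6^(5−1) = 1 · 1296 = 1296 [KW]
Check (4,5,3,5,5) → sorted (3,4,5,5,5): b_1=3>1, not a PF.
Total 3125; non-PF = 3125−1296 = 1829

1829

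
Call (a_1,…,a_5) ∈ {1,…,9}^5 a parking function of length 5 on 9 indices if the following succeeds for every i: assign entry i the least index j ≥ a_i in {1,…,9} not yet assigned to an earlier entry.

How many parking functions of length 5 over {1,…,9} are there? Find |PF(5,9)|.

|PF(5,9)| = (10−5)·10^(5−1) = 5·10000 = 50000 [KW]
E.g. (5,9,4,7,8) → sorted (4,5,7,8,9): b_i ≤ 4+i ∀i, a PF.

50000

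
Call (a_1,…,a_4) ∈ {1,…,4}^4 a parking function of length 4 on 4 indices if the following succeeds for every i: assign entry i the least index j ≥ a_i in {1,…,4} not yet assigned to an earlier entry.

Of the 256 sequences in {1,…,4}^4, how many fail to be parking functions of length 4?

|PF(4,4)| = (5−4)·5^(4−1) = 1 · 125 = 125
Check (3,3,4,2) → sorted (2,3,3,4): b_1=2>1, not a PF.
4^4 − 125 = 256 − 125 = 131

131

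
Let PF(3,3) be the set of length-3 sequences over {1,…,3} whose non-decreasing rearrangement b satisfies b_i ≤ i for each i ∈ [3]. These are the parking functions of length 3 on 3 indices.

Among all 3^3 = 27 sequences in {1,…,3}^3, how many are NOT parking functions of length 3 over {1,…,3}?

11

|PF| = (3−3+1)·(3+1)^(3−1) = 1×16 = 16 (Pollak)
Check (3,3,3) → sorted (3,3,3): b_1=3>1, not a PF.
So 27 − 16 = 11 fail.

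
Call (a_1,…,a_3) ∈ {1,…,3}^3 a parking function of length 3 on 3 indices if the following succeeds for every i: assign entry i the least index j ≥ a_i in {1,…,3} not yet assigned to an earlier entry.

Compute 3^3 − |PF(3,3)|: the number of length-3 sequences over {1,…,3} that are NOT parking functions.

11

|PF| = 1·4^2 = 1·16 = 16 (Konheim–Weiss)
Check (3,2,2) → sorted (2,2,3): b_1=2>1, not a PF.
3^3 − 16 = 27 − 16 = 11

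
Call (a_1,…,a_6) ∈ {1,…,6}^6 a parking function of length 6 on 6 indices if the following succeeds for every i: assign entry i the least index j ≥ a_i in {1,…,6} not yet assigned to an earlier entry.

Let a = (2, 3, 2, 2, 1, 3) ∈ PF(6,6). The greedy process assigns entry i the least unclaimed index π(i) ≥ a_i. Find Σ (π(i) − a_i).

Σπ(i) = 1+…+6 = 21; Σa = 2+3+2+2+1+3 = 13; disp = 21−13 = 8.

8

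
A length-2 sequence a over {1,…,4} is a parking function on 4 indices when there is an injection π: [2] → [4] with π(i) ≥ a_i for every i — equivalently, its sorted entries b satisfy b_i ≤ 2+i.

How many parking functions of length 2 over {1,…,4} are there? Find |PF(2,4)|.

Count = (5−2)·5^(2−1) = 3 · 5 = 15
E.g. (3,3) → sorted (3,3): b_i ≤ 2+i ∀i, a PF.

15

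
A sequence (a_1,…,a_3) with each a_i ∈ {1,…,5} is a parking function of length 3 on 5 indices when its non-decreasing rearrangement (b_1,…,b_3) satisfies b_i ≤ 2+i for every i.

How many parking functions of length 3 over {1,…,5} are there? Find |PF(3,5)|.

108

|PF(3,5)| = (6−3)·6^(3−1) = 3·36 = 108 (Pollak)
E.g. (1,2,4) → sorted (1,2,4): b_i ≤ 2+i ∀i, a PF.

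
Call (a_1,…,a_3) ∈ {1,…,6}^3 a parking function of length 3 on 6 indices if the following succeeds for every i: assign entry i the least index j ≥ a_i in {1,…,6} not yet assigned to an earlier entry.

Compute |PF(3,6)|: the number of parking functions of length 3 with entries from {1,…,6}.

196

|PF| = (6+1−3)·(6+1)^{3−1} = 4·49 = 196
Check (1,2,3) → sorted (1,2,3): b_i ≤ 3+i ∀i, a PF.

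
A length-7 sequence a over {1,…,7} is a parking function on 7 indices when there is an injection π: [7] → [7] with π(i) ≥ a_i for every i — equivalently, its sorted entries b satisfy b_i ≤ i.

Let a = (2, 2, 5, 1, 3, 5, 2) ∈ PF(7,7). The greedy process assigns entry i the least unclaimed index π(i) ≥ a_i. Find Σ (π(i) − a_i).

Σπ(i) = 1+…+7 = 28; Σa = 2+2+5+1+3+5+2 = 20; disp = 28−20 = 8.

8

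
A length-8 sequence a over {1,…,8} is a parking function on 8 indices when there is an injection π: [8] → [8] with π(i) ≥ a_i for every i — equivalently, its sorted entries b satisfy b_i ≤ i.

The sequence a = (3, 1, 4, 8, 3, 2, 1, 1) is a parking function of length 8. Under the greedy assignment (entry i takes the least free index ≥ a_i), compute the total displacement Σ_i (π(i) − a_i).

Σπ = 36 ({1..8} each once); Σa = 3+1+4+8+3+2+1+1 = 23; disp = 36−23 = 13.

13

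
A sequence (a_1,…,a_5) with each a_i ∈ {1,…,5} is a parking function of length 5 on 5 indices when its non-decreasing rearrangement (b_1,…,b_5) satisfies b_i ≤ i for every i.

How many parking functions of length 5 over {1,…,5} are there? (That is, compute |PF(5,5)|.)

|PF| = (5−5+1)·(5+1)^(5−1) = 1·1296 = 1296 [KW]
E.g. (1,4,4,3,2) → sorted (1,2,3,4,4): b_i ≤ i ∀i, a PF.

1296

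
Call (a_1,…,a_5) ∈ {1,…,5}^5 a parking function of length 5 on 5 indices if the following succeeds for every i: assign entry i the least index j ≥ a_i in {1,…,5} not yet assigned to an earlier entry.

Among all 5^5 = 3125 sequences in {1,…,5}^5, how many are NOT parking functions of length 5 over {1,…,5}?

#PF = 1·6^4 = 1 · 1296 = 1296 [KW]
Check (5,5,3,4,5) → sorted (3,4,5,5,5): b_1=3>1, not a PF.
Total 3125; non-PF = 3125−1296 = 1829

1829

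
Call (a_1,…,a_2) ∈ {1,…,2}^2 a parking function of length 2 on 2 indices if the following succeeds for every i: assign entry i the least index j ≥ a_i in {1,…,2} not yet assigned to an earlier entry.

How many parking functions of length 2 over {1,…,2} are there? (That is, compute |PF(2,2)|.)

3

Count = (3−2)·3^(2−1) = 1·3 = 3 [KW]
Check (1,1) → sorted (1,1): b_i ≤ i ∀i, a PF.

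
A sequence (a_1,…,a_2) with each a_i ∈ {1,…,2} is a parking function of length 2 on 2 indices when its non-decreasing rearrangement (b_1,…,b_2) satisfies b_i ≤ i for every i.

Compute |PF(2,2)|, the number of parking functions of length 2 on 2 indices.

Count = (2−2+1)·(2+1)^(2−1) = 1 · 3 = 3 [KW]
E.g. (1,2) → sorted (1,2): b_i ≤ i ∀i, a PF.

3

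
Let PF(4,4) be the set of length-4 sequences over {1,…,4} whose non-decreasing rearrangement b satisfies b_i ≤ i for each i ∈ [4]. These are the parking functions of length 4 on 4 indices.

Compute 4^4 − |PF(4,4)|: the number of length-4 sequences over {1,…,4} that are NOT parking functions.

131

|PF(4,4)| = (5−4)·5^(4−1) = 1×125 = 125 (Konheim–Weiss)
One tuple (4,4,3,4) → sorted (3,4,4,4): b_1=3>1, not a PF.
4^4 − 125 = 256 − 125 = 131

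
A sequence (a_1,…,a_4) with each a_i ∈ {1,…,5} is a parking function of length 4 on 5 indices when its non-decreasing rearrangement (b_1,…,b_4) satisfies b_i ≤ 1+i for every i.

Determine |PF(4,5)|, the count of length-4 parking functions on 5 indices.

432

|PF(4,5)| = (5−4+1)·(5+1)^(4−1) = 2×216 = 432 [KW]
Check (1,1,3,3) → sorted (1,1,3,3): b_i ≤ 1+i ∀i, a PF.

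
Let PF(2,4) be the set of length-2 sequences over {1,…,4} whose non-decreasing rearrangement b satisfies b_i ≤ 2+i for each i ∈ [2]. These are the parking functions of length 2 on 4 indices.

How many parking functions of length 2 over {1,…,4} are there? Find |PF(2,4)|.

#PF = (4+1−2)·(4+1)^{2−1} = 3 · 5 = 15 (Konheim–Weiss)
E.g. (4,1) → sorted (1,4): b_i ≤ 2+i ∀i, a PF.

15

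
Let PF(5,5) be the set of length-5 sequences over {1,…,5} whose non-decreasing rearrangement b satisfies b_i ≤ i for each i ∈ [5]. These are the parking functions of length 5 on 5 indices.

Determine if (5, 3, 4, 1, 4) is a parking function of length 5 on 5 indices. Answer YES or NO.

Rearranged: b = (1, 3, 4, 4, 5).
  b_1=1 ≤ 1
  b_2=3 > 2
  fails at i=2 ⇒ NO

NO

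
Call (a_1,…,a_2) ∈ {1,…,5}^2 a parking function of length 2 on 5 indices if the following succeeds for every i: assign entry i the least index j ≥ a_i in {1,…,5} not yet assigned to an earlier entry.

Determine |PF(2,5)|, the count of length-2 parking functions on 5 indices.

24

#PF = (5+1−2)·(5+1)^{2−1} = 4·6 = 24 [KW]
One tuple (2,1) → sorted (1,2): b_i ≤ 3+i ∀i, a PF.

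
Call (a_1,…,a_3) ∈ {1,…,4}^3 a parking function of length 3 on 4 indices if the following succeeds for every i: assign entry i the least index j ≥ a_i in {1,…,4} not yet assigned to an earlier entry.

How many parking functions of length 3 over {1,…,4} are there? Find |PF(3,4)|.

50

|PF| = (5−3)·5^(3−1) = 2×25 = 50 [KW]
Check (2,2,1) → sorted (1,2,2): b_i ≤ 1+i ∀i, a PF.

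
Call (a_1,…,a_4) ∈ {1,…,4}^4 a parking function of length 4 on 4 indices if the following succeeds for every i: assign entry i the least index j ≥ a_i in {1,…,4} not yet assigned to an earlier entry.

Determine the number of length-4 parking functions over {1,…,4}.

|PF(4,4)| = (4−4+1)·(4+1)^(4−1) = 1·125 = 125 [KW]
E.g. (1,2,2,3) → sorted (1,2,2,3): b_i ≤ i ∀i, a PF.

125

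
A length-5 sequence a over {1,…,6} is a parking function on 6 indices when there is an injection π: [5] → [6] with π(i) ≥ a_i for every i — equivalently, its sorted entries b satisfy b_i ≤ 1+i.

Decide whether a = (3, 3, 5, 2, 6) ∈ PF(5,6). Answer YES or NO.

Rearranged: b = (2, 3, 3, 5, 6).
  b_1=2 ≤ 2
  b_2=3 ≤ 3
  b_3=3 ≤ 4
  b_4=5 ≤ 5
  b_5=6 ≤ 6
All bounds hold ⇒ YES

YES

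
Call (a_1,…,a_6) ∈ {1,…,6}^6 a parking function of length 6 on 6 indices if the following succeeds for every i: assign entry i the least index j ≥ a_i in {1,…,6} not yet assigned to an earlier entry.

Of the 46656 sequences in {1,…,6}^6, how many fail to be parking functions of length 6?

29849

|PF| = (6−6+1)·(6+1)^(6−1) = 1·16807 = 16807 [KW]
E.g. (3,4,6,1,5,6) → sorted (1,3,4,5,6,6): b_2=3>2, not a PF.
Total 46656; non-PF = 46656−16807 = 29849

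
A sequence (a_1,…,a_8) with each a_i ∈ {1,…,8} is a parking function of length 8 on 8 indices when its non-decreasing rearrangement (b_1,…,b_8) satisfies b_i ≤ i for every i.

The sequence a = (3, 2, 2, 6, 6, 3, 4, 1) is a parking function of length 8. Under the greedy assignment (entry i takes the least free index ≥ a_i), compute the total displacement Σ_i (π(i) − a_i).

Σπ(i) = 1+…+8 = 36; Σa = 3+2+2+6+6+3+4+1 = 27; disp = 36−27 = 9.

9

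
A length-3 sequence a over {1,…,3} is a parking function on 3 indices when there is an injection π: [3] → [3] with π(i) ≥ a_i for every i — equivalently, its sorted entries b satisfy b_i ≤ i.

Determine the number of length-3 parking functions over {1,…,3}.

#PF = (4−3)·4^(3−1) = 1×16 = 16
One tuple (1,2,3) → sorted (1,2,3): b_i ≤ i ∀i, a PF.

16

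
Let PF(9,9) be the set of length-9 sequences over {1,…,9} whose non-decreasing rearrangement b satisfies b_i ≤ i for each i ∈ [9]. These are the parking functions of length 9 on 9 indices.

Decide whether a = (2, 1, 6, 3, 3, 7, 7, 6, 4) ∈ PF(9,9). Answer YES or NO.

Rearranged: b = (1, 2, 3, 3, 4, 6, 6, 7, 7).
  b_1=1 ≤ 1
  b_2=2 ≤ 2
  b_3=3 ≤ 3
  b_4=3 ≤ 4
  b_5=4 ≤ 5
  b_6=6 ≤ 6
  b_7=6 ≤ 7
  b_8=7 ≤ 8
  b_9=7 ≤ 9
All bounds hold ⇒ YES

YES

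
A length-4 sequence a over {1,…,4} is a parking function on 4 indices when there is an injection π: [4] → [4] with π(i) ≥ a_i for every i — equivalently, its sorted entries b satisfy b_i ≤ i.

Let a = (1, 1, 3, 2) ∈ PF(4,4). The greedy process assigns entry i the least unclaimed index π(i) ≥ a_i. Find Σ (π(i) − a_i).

Σπ = 4·5/2 = 10 (π permutes [4]); Σa = 1+1+3+2 = 7; disp = 10−7 = 3.

3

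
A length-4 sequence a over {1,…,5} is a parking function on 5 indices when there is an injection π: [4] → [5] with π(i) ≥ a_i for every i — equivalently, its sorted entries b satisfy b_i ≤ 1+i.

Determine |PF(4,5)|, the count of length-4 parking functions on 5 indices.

432

|PF(4,5)| = (5+1−4)·(5+1)^{4−1} = 2×216 = 432
Example (4,2,4,1) → sorted (1,2,4,4): b_i ≤ 1+i ∀i, a PF.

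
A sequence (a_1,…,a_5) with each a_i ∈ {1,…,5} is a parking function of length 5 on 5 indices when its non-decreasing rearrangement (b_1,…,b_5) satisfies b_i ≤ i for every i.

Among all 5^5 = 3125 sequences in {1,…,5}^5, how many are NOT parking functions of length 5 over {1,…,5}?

1829

|PF| = (6−5)·6^(5−1) = 1 · 1296 = 1296 (Konheim–Weiss)
Example (5,5,5,5,5) → sorted (5,5,5,5,5): b_1=5>1, not a PF.
Total 3125; non-PF = 3125−1296 = 1829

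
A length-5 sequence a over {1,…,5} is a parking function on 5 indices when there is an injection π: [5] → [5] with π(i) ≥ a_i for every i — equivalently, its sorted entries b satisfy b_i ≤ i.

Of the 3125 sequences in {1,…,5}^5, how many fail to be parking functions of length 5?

1829

|PF| = (6−5)·6^(5−1) = 1·1296 = 1296 [KW]
Check (3,5,2,4,5) → sorted (2,3,4,5,5): b_1=2>1, not a PF.
Total 3125; non-PF = 3125−1296 = 1829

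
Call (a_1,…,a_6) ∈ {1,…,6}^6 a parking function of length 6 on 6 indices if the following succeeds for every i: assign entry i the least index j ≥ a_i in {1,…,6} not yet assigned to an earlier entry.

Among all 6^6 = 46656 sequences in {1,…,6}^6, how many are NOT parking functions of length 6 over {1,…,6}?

#PF = (7−6)·7^(6−1) = 1×16807 = 16807 (Konheim–Weiss)
E.g. (6,4,2,3,5,2) → sorted (2,2,3,4,5,6): b_1=2>1, not a PF.
Total 46656; non-PF = 46656−16807 = 29849

29849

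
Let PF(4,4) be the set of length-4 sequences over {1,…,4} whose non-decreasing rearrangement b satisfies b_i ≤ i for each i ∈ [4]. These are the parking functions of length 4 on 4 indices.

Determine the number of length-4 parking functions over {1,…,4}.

|PF| = (4+1−4)·(4+1)^{4−1} = 1×125 = 125
Example (1,3,3,2) → sorted (1,2,3,3): b_i ≤ i ∀i, a PF.

125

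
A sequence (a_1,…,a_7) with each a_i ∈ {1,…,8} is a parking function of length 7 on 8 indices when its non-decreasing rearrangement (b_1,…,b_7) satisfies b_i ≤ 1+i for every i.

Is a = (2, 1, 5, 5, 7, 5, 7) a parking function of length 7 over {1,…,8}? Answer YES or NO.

NO

Order a: b = (1, 2, 5, 5, 5, 7, 7).
  b_1=1 ≤ 2
  b_2=2 ≤ 3
  b_3=5 > 4
  fails at i=3 ⇒ NO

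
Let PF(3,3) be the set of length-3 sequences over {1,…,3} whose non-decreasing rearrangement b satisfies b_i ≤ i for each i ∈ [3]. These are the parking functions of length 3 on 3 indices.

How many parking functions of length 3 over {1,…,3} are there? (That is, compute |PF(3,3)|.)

|PF| = (3+1−3)·(3+1)^{3−1} = 1·16 = 16 (Pollak)
Example (2,3,1) → sorted (1,2,3): b_i ≤ i ∀i, a PF.

16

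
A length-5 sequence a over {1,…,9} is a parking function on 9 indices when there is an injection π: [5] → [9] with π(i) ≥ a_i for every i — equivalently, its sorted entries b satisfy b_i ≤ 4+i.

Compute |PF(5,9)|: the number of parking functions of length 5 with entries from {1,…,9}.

Count = (9−5+1)·(9+1)^(5−1) = 5×10000 = 50000 (Konheim–Weiss)
E.g. (2,7,9,8,4) → sorted (2,4,7,8,9): b_i ≤ 4+i ∀i, a PF.

50000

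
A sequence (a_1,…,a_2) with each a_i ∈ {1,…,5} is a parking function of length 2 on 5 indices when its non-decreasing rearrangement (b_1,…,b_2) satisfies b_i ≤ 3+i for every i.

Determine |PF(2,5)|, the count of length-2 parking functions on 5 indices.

24

|PF(2,5)| = 4·6^1 = 4·6 = 24 [KW]
E.g. (1,4) → sorted (1,4): b_i ≤ 3+i ∀i, a PF.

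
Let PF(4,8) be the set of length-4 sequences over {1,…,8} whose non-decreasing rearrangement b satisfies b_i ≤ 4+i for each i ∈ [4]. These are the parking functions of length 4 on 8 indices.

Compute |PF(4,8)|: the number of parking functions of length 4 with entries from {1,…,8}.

3645

#PF = 5·9^3 = 5 · 729 = 3645 (Konheim–Weiss)
Example (1,1,4,1) → sorted (1,1,1,4): b_i ≤ 4+i ∀i, a PF.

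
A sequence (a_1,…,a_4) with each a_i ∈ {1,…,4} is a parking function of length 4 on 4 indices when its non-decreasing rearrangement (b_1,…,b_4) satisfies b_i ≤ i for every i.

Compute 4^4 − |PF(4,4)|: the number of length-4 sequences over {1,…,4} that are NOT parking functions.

|PF| = (5−4)·5^(4−1) = 1·125 = 125 [KW]
Example (3,4,4,4) → sorted (3,4,4,4): b_1=3>1, not a PF.
So 256 − 125 = 131 fail.

131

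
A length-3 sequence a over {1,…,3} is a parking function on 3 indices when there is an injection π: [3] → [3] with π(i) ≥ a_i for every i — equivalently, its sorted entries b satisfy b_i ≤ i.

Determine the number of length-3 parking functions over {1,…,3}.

16

|PF(3,3)| = 1·4^2 = 1·16 = 16 (Konheim–Weiss)
One tuple (3,1,1) → sorted (1,1,3): b_i ≤ i ∀i, a PF.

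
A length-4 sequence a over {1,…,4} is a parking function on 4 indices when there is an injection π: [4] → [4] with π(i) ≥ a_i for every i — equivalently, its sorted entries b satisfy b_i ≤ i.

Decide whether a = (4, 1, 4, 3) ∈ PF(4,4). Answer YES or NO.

NO

Order a: b = (1, 3, 4, 4).
  b_1=1 ≤ 1
  b_2=3 > 2
  fails at i=2 ⇒ NO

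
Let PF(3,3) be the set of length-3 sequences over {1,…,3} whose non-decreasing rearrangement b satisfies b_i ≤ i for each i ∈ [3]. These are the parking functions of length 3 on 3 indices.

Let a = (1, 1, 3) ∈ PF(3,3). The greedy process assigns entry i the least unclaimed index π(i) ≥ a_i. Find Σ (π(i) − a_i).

1

Σπ(i) = 1+…+3 = 6; Σa = 1+1+3 = 5; disp = 6−5 = 1.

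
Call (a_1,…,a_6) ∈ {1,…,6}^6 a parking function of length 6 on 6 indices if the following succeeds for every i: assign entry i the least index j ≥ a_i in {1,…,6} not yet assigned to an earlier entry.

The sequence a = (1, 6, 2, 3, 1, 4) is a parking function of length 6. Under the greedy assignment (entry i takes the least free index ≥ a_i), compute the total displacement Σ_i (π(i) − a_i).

Σπ = 6·7/2 = 21 (π permutes [6]); Σa = 1+6+2+3+1+4 = 17; disp = 21−17 = 4.

4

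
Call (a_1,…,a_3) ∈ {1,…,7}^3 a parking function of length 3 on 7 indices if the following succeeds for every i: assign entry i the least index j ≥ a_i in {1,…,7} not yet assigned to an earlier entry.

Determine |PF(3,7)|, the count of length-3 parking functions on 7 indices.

320

#PF = (8−3)·8^(3−1) = 5 · 64 = 320
One tuple (6,4,3) → sorted (3,4,6): b_i ≤ 4+i ∀i, a PF.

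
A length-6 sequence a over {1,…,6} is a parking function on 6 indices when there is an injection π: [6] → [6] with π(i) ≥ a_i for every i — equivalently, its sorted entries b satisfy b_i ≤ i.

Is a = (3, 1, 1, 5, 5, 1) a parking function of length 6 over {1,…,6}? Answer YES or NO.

YES

Order a: b = (1, 1, 1, 3, 5, 5).
  b_1=1 ≤ 1
  b_2=1 ≤ 2
  b_3=1 ≤ 3
  b_4=3 ≤ 4
  b_5=5 ≤ 5
  b_6=5 ≤ 6
All bounds hold ⇒ YES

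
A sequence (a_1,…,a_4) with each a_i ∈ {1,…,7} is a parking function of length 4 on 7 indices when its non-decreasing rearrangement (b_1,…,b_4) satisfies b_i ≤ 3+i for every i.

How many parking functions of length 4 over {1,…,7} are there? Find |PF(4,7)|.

2048

#PF = (7+1−4)·(7+1)^{4−1} = 4 · 512 = 2048 [KW]
One tuple (6,2,3,6) → sorted (2,3,6,6): b_i ≤ 3+i ∀i, a PF.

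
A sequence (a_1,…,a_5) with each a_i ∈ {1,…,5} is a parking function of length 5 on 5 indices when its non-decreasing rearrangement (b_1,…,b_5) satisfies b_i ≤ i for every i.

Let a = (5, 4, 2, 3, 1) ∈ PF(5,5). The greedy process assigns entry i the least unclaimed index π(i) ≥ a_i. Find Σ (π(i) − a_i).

Σπ = 15 ({1..5} each once); Σa = 5+4+2+3+1 = 15; disp = 15−15 = 0.

0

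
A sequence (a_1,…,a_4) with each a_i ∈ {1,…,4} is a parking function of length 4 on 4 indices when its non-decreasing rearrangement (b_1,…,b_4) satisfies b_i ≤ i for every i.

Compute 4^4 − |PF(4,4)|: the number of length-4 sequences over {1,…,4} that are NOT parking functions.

#PF = (5−4)·5^(4−1) = 1 · 125 = 125 [KW]
Example (3,3,4,2) → sorted (2,3,3,4): b_1=2>1, not a PF.
Total 256; non-PF = 256−125 = 131

131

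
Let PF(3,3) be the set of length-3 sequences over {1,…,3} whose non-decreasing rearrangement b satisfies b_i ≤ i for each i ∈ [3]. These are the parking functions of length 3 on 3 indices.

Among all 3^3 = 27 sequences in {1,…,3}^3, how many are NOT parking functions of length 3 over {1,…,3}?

Count = (3−3+1)·(3+1)^(3−1) = 1×16 = 16 [KW]
Check (3,3,1) → sorted (1,3,3): b_2=3>2, not a PF.
So 27 − 16 = 11 fail.

11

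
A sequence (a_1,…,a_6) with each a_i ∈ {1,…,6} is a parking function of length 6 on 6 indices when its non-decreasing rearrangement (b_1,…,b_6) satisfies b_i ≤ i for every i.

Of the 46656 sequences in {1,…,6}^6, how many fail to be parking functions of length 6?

29849

|PF(6,6)| = 1·7^5 = 1 · 16807 = 16807 (Pollak)
Example (2,6,5,1,6,4) → sorted (1,2,4,5,6,6): b_3=4>3, not a PF.
So 46656 − 16807 = 29849 fail.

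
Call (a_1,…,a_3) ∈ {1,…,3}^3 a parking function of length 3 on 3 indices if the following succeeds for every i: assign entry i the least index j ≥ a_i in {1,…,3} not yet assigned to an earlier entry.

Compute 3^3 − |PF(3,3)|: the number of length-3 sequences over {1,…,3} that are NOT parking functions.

#PF = (3+1−3)·(3+1)^{3−1} = 1·16 = 16
Example (3,3,2) → sorted (2,3,3): b_1=2>1, not a PF.
3^3 − 16 = 27 − 16 = 11

11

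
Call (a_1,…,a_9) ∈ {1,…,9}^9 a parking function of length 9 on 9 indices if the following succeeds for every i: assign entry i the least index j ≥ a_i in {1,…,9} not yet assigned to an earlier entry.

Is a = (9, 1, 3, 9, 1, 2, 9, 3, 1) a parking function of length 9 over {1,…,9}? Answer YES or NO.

NO

Order a: b = (1, 1, 1, 2, 3, 3, 9, 9, 9).
  b_1=1 ≤ 1
  b_2=1 ≤ 2
  b_3=1 ≤ 3
  b_4=2 ≤ 4
  b_5=3 ≤ 5
  b_6=3 ≤ 6
  b_7=9 > 7
  fails at i=7 ⇒ NO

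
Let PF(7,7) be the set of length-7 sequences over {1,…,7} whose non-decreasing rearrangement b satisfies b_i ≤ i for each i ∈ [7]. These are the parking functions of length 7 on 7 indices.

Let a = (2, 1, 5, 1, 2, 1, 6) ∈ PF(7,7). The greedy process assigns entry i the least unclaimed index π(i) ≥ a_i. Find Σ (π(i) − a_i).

10

Σπ = 28 ({1..7} each once); Σa = 2+1+5+1+2+1+6 = 18; disp = 28−18 = 10.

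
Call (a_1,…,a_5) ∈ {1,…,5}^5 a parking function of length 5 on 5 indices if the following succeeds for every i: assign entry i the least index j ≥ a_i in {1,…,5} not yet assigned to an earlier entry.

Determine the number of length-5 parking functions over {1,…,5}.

1296

|PF| = (5+1−5)·(5+1)^{5−1} = 1 · 1296 = 1296 [KW]
E.g. (2,2,3,2,1) → sorted (1,2,2,2,3): b_i ≤ i ∀i, a PF.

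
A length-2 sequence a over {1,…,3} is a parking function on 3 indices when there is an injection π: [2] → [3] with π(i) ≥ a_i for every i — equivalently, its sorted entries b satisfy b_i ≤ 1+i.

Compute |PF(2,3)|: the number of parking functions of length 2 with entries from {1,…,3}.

8

|PF(2,3)| = (3−2+1)·(3+1)^(2−1) = 2·4 = 8 [KW]
Check (2,1) → sorted (1,2): b_i ≤ 1+i ∀i, a PF.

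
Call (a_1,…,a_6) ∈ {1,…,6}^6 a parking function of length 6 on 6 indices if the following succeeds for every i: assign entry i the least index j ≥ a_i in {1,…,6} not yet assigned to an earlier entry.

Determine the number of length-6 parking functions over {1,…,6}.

Count = (6−6+1)·(6+1)^(6−1) = 1·16807 = 16807 [KW]
One tuple (2,6,2,1,1,4) → sorted (1,1,2,2,4,6): b_i ≤ i ∀i, a PF.

16807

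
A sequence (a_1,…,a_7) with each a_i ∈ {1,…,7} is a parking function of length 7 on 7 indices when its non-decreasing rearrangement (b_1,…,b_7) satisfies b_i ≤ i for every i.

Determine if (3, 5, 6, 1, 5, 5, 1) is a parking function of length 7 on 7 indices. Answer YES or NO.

Rearranged: b = (1, 1, 3, 5, 5, 5, 6).
  b_1=1 ≤ 1
  b_2=1 ≤ 2
  b_3=3 ≤ 3
  b_4=5 > 4
  fails at i=4 ⇒ NO

NO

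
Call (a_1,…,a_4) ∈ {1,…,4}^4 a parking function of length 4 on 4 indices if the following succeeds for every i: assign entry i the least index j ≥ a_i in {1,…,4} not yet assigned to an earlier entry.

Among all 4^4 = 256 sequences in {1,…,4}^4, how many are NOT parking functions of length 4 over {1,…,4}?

|PF(4,4)| = (4−4+1)·(4+1)^(4−1) = 1 · 125 = 125 (Pollak)
Check (2,4,4,3) → sorted (2,3,4,4): b_1=2>1, not a PF.
Total 256; non-PF = 256−125 = 131

131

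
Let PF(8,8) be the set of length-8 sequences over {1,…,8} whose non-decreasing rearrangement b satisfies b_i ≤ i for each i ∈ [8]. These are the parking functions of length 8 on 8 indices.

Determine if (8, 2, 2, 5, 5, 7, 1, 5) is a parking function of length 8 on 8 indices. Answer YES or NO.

NO

Rearranged: b = (1, 2, 2, 5, 5, 5, 7, 8).
  b_1=1 ≤ 1
  b_2=2 ≤ 2
  b_3=2 ≤ 3
  b_4=5 > 4
  fails at i=4 ⇒ NO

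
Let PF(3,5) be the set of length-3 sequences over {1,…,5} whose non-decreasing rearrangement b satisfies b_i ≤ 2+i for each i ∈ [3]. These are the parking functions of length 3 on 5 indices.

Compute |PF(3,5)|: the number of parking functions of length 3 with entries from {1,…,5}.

108

#PF = 3·6^2 = 3×36 = 108 (Konheim–Weiss)
Check (4,3,5) → sorted (3,4,5): b_i ≤ 2+i ∀i, a PF.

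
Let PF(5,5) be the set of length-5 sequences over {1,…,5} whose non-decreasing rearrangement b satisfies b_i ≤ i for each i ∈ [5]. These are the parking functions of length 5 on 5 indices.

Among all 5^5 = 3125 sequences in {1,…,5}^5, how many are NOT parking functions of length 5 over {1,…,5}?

1829

|PF(5,5)| = (5+1−5)·(5+1)^{5−1} = 1·1296 = 1296 [KW]
One tuple (5,4,5,4,2) → sorted (2,4,4,5,5): b_1=2>1, not a PF.
5^5 − 1296 = 3125 − 1296 = 1829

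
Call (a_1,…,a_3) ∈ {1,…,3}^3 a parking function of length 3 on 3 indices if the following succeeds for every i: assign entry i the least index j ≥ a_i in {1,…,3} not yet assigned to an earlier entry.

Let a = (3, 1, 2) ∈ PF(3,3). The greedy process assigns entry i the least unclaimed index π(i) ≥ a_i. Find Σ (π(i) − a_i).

Σπ = 6 ({1..3} each once); Σa = 3+1+2 = 6; disp = 6−6 = 0.

0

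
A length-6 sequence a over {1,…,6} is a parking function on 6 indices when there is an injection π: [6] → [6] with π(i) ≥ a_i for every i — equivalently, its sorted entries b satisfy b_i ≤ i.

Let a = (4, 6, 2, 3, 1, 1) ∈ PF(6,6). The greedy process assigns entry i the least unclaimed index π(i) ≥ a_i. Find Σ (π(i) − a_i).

4

Σπ = 6·7/2 = 21 (π permutes [6]); Σa = 4+6+2+3+1+1 = 17; disp = 21−17 = 4.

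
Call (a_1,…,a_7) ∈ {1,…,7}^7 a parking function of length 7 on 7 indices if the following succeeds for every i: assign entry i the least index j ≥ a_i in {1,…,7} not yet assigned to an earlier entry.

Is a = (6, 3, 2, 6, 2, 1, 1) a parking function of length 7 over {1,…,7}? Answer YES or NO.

Rearranged: b = (1, 1, 2, 2, 3, 6, 6).
  b_1=1 ≤ 1
  b_2=1 ≤ 2
  b_3=2 ≤ 3
  b_4=2 ≤ 4
  b_5=3 ≤ 5
  b_6=6 ≤ 6
  b_7=6 ≤ 7
All bounds hold ⇒ YES

YES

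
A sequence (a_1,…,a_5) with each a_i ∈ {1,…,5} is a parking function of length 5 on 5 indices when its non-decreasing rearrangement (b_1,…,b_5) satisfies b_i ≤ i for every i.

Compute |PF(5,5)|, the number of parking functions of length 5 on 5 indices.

1296

#PF = (5+1−5)·(5+1)^{5−1} = 1×1296 = 1296 (Konheim–Weiss)
E.g. (4,2,1,5,2) → sorted (1,2,2,4,5): b_i ≤ i ∀i, a PF.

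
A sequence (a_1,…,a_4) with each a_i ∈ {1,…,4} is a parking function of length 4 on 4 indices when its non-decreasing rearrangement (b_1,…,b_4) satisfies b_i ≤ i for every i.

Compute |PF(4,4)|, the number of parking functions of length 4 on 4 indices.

Count = 1·5^3 = 1·125 = 125 (Pollak)
Check (2,2,4,1) → sorted (1,2,2,4): b_i ≤ i ∀i, a PF.

125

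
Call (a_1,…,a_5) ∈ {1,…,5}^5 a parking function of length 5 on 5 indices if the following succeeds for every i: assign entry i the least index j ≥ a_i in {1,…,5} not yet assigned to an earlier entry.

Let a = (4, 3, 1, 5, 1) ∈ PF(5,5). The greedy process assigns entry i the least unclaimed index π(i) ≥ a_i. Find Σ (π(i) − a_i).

1

Σπ(i) = 1+…+5 = 15; Σa = 4+3+1+5+1 = 14; disp = 15−14 = 1.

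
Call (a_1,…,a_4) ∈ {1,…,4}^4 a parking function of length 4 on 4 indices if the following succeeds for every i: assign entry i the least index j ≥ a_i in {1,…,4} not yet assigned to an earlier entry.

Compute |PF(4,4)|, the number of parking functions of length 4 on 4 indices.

125

|PF(4,4)| = (4+1−4)·(4+1)^{4−1} = 1·125 = 125 [KW]
Example (3,2,2,1) → sorted (1,2,2,3): b_i ≤ i ∀i, a PF.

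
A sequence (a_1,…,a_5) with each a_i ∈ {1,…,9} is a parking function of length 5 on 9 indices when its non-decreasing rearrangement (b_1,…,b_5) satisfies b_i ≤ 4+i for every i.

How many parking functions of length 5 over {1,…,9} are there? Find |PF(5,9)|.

Count = (9+1−5)·(9+1)^{5−1} = 5·10000 = 50000 (Konheim–Weiss)
E.g. (6,6,2,1,9) → sorted (1,2,6,6,9): b_i ≤ 4+i ∀i, a PF.

50000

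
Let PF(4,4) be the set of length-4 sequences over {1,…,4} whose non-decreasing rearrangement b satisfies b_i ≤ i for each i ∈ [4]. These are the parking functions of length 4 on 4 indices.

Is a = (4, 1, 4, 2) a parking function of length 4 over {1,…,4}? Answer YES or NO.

NO

Rearranged: b = (1, 2, 4, 4).
  b_1=1 ≤ 1
  b_2=2 ≤ 2
  b_3=4 > 3
  fails at i=3 ⇒ NO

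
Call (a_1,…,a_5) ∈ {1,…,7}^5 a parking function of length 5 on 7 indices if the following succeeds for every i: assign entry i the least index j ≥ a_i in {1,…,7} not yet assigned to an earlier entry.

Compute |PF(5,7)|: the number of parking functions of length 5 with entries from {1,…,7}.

#PF = (8−5)·8^(5−1) = 3·4096 = 12288 (Konheim–Weiss)
One tuple (4,1,1,4,2) → sorted (1,1,2,4,4): b_i ≤ 2+i ∀i, a PF.

12288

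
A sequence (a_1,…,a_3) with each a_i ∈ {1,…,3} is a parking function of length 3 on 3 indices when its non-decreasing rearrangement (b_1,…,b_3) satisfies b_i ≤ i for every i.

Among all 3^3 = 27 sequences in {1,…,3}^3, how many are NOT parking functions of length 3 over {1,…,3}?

#PF = (3−3+1)·(3+1)^(3−1) = 1·16 = 16
Example (2,2,2) → sorted (2,2,2): b_1=2>1, not a PF.
Total 27; non-PF = 27−16 = 11

11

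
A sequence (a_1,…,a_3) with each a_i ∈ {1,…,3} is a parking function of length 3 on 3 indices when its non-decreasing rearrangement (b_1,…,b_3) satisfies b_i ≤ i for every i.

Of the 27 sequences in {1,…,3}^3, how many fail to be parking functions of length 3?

|PF| = (4−3)·4^(3−1) = 1·16 = 16 [KW]
One tuple (3,3,2) → sorted (2,3,3): b_1=2>1, not a PF.
3^3 − 16 = 27 − 16 = 11

11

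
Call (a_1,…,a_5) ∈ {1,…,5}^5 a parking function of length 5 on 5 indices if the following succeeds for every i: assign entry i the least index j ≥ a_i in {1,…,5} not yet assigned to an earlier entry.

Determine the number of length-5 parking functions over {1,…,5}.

1296

Count = (5−5+1)·(5+1)^(5−1) = 1 · 1296 = 1296
Example (2,2,1,5,1) → sorted (1,1,2,2,5): b_i ≤ i ∀i, a PF.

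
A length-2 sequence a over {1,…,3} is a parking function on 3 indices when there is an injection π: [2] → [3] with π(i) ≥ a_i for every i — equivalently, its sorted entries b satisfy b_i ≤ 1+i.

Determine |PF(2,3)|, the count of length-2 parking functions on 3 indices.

8

Count = (4−2)·4^(2−1) = 2×4 = 8 [KW]
E.g. (1,2) → sorted (1,2): b_i ≤ 1+i ∀i, a PF.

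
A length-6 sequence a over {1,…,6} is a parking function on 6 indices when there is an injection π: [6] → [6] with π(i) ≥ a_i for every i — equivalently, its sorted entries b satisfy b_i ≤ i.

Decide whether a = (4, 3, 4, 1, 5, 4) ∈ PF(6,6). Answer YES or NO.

Order a: b = (1, 3, 4, 4, 4, 5).
  b_1=1 ≤ 1
  b_2=3 > 2
  fails at i=2 ⇒ NO

NO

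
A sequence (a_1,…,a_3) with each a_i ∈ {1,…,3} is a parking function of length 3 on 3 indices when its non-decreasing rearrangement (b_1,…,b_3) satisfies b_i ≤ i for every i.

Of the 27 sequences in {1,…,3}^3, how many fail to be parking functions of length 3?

11

|PF(3,3)| = (4−3)·4^(3−1) = 1 · 16 = 16 (Konheim–Weiss)
E.g. (3,3,3) → sorted (3,3,3): b_1=3>1, not a PF.
3^3 − 16 = 27 − 16 = 11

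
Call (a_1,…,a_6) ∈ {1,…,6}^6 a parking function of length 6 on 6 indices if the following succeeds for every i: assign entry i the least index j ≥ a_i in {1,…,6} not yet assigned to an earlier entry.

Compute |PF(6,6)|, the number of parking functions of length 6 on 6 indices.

16807

Count = 1·7^5 = 1×16807 = 16807 [KW]
E.g. (6,1,2,3,4,4) → sorted (1,2,3,4,4,6): b_i ≤ i ∀i, a PF.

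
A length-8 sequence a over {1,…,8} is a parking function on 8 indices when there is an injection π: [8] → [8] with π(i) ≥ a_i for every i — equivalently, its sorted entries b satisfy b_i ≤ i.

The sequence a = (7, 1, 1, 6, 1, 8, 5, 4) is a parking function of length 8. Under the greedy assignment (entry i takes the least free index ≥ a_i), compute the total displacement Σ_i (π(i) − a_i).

3

Σπ = 8·9/2 = 36 (π permutes [8]); Σa = 7+1+1+6+1+8+5+4 = 33; disp = 36−33 = 3.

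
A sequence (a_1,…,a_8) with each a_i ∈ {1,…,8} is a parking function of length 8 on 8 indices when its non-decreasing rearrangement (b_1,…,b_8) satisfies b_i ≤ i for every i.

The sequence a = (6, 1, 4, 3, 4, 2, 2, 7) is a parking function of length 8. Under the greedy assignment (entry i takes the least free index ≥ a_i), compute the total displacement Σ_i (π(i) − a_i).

Σπ = 8·9/2 = 36 (π permutes [8]); Σa = 6+1+4+3+4+2+2+7 = 29; disp = 36−29 = 7.

7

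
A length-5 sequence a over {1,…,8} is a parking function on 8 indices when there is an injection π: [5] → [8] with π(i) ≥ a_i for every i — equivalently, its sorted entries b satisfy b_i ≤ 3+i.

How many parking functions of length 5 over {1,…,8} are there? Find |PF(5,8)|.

26244

Count = 4·9^4 = 4×6561 = 26244
Example (5,7,8,6,1) → sorted (1,5,6,7,8): b_i ≤ 3+i ∀i, a PF.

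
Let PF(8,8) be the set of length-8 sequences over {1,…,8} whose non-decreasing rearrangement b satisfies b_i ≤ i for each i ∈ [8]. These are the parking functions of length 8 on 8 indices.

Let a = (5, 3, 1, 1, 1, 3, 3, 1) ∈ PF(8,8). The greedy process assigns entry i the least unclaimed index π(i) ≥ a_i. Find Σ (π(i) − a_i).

18

Σπ = 36 ({1..8} each once); Σa = 5+3+1+1+1+3+3+1 = 18; disp = 36−18 = 18.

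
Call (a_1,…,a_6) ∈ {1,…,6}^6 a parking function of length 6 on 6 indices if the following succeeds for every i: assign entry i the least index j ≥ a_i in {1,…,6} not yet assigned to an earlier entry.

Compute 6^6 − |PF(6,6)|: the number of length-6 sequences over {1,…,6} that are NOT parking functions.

|PF(6,6)| = (6+1−6)·(6+1)^{6−1} = 1·16807 = 16807 (Pollak)
Check (4,6,5,5,6,5) → sorted (4,5,5,5,6,6): b_1=4>1, not a PF.
Total 46656; non-PF = 46656−16807 = 29849

29849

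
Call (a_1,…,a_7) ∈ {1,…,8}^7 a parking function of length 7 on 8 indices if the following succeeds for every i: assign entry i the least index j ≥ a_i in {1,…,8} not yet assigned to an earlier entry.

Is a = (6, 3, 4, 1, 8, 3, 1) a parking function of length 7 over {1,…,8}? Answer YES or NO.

YES

Order a: b = (1, 1, 3, 3, 4, 6, 8).
  b_1=1 ≤ 2
  b_2=1 ≤ 3
  b_3=3 ≤ 4
  b_4=3 ≤ 5
  b_5=4 ≤ 6
  b_6=6 ≤ 7
  b_7=8 ≤ 8
All bounds hold ⇒ YES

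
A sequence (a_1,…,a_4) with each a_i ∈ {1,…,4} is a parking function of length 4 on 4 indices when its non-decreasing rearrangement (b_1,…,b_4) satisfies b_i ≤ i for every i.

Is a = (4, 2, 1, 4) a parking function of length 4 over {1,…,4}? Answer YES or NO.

NO

Rearranged: b = (1, 2, 4, 4).
  b_1=1 ≤ 1
  b_2=2 ≤ 2
  b_3=4 > 3
  fails at i=3 ⇒ NO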